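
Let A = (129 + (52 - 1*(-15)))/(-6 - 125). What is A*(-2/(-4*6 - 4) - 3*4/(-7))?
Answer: -350/131 ≈ -2.6718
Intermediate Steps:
A = -196/131 (A = (129 + (52 + 15))/(-131) = (129 + 67)*(-1/131) = 196*(-1/131) = -196/131 ≈ -1.4962)
A*(-2/(-4*6 - 4) - 3*4/(-7)) = -196*(-2/(-4*6 - 4) - 3*4/(-7))/131 = -196*(-2/(-24 - 4) - 12*(-1/7))/131 = -196*(-2/(-28) + 12/7)/131 = -196*(-2*(-1/28) + 12/7)/131 = -196*(1/14 + 12/7)/131 = -196/131*25/14 = -350/131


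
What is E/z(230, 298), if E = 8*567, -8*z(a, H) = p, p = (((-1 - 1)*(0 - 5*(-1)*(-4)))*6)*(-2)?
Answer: 378/5 ≈ 75.600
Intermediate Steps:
p = -480 (p = (-2*(0 + 5*(-4))*6)*(-2) = (-2*(0 - 20)*6)*(-2) = (-2*(-20)*6)*(-2) = (40*6)*(-2) = 240*(-2) = -480)
z(a, H) = 60 (z(a, H) = -1/8*(-480) = 60)
E = 4536
E/z(230, 298) = 4536/60 = 4536*(1/60) = 378/5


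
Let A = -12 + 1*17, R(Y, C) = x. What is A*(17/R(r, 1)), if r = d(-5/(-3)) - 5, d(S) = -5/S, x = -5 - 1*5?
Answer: -17/2 ≈ -8.5000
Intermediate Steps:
x = -10 (x = -5 - 5 = -10)
r = -8 (r = -5/((-5/(-3))) - 5 = -5/((-5*(-⅓))) - 5 = -5/5/3 - 5 = -5*⅗ - 5 = -3 - 5 = -8)
R(Y, C) = -10
A = 5 (A = -12 + 17 = 5)
A*(17/R(r, 1)) = 5*(17/(-10)) = 5*(17*(-⅒)) = 5*(-17/10) = -17/2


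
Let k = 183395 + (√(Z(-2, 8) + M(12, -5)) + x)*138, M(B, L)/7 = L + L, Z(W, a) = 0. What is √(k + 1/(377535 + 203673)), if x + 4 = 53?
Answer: √(16058888872701414 + 11654194504608*I*√70)/290604 ≈ 436.07 + 1.3239*I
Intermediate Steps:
M(B, L) = 14*L (M(B, L) = 7*(L + L) = 7*(2*L) = 14*L)
x = 49 (x = -4 + 53 = 49)
k = 190157 + 138*I*√70 (k = 183395 + (√(0 + 14*(-5)) + 49)*138 = 183395 + (√(0 - 70) + 49)*138 = 183395 + (√(-70) + 49)*138 = 183395 + (I*√70 + 49)*138 = 183395 + (49 + I*√70)*138 = 183395 + (6762 + 138*I*√70) = 190157 + 138*I*√70 ≈ 1.9016e+5 + 1154.6*I)
√(k + 1/(377535 + 203673)) = √((190157 + 138*I*√70) + 1/(377535 + 203673)) = √((190157 + 138*I*√70) + 1/581208) = √(110520769657/581208 + 138*I*√70)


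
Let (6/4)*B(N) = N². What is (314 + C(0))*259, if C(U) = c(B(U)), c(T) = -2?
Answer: 80808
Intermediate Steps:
B(N) = 2*N²/3
C(U) = -2
(314 + C(0))*259 = (314 - 2)*259 = 312*259 = 80808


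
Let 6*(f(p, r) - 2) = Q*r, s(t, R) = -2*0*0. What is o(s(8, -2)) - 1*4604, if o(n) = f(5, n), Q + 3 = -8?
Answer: -4602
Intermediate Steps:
Q = -11 (Q = -3 - 8 = -11)
s(t, R) = 0 (s(t, R) = 0*0 = 0)
f(p, r) = 2 - 11*r/6 (f(p, r) = 2 + (-11*r)/6 = 2 - 11*r/6)
o(n) = 2 - 11*n/6
o(s(8, -2)) - 1*4604 = (2 - 11/6*0) - 1*4604 = (2 + 0) - 4604 = 2 - 4604 = -4602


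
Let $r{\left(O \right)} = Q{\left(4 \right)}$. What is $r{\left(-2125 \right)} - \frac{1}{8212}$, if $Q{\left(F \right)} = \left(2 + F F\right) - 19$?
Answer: $- \frac{8213}{8212} \approx -1.0001$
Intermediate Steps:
$Q{\left(F \right)} = -17 + F^{2}$ ($Q{\left(F \right)} = \left(2 + F^{2}\right) - 19 = -17 + F^{2}$)
$r{\left(O \right)} = -1$ ($r{\left(O \right)} = -17 + 4^{2} = -17 + 16 = -1$)
$r{\left(-2125 \right)} - \frac{1}{8212} = -1 - \frac{1}{8212} = - \frac{8213}{8212}$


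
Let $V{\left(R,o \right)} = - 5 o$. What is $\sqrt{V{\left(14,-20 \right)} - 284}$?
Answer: $2 i \sqrt{46} \approx 13.565 i$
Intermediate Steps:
$\sqrt{V{\left(14,-20 \right)} - 284} = \sqrt{\left(-5\right) \left(-20\right) - 284} = \sqrt{100 - 284} = \sqrt{-184} = 2 i \sqrt{46}$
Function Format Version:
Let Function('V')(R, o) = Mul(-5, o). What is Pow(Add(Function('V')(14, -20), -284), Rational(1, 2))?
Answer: Mul(2, I, Pow(46, Rational(1, 2))) ≈ Mul(13.565, I)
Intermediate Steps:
Pow(Add(Function('V')(14, -20), -284), Rational(1, 2)) = Pow(Add(Mul(-5, -20), -284), Rational(1, 2)) = Pow(Add(100, -284), Rational(1, 2)) = Pow(-184, Rational(1, 2)) = Mul(2, I, Pow(46, Rational(1, 2)))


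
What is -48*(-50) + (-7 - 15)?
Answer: 2378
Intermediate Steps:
-48*(-50) + (-7 - 15) = 2400 - 22 = 2378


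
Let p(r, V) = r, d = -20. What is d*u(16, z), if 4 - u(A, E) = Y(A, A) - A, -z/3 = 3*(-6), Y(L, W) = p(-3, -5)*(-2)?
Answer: -280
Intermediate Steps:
Y(L, W) = 6 (Y(L, W) = -3*(-2) = 6)
z = 54 (z = -9*(-6) = -3*(-18) = 54)
u(A, E) = -2 + A (u(A, E) = 4 - (6 - A) = 4 + (-6 + A) = -2 + A)
d*u(16, z) = -20*(-2 + 16) = -20*14 = -280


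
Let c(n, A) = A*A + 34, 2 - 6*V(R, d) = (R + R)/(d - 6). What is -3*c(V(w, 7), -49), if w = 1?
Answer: -7305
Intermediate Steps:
V(R, d) = ⅓ - R/(3*(-6 + d)) (V(R, d) = ⅓ - (R + R)/(6*(d - 6)) = ⅓ - 2*R/(6*(-6 + d)) = ⅓ - R/(3*(-6 + d)))
c(n, A) = 34 + A² (c(n, A) = A² + 34 = 34 + A²)
-3*c(V(w, 7), -49) = -3*(34 + (-49)²) = -3*(34 + 2401) = -3*2435 = -7305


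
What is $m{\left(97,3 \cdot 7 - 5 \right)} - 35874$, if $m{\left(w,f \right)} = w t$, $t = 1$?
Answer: $-35777$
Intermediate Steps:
$m{\left(w,f \right)} = w$ ($m{\left(w,f \right)} = w 1 = w$)
$m{\left(97,3 \cdot 7 - 5 \right)} - 35874 = 97 - 35874 = -35777$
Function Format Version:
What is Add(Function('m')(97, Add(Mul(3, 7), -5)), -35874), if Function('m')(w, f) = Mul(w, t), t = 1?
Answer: -35777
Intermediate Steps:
Function('m')(w, f) = w (Function('m')(w, f) = Mul(w, 1) = w)
Add(Function('m')(97, Add(Mul(3, 7), -5)), -35874) = Add(97, -35874) = -35777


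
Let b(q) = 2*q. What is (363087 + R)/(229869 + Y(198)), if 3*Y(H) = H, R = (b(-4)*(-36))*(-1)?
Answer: 120933/76645 ≈ 1.5778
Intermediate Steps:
R = -288 (R = ((2*(-4))*(-36))*(-1) = -8*(-36)*(-1) = 288*(-1) = -288)
Y(H) = H/3
(363087 + R)/(229869 + Y(198)) = (363087 - 288)/(229869 + (1/3)*198) = 362799/(229869 + 66) = 362799/229935 = 362799*(1/229935) = 120933/76645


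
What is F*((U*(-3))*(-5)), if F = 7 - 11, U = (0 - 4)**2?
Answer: -960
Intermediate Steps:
U = 16 (U = (-4)**2 = 16)
F = -4
F*((U*(-3))*(-5)) = -4*16*(-3)*(-5) = -(-192)*(-5) = -4*240 = -960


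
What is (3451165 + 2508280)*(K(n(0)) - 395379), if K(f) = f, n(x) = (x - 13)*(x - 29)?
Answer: -2353992693890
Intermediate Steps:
n(x) = (-29 + x)*(-13 + x) (n(x) = (-13 + x)*(-29 + x) = (-29 + x)*(-13 + x))
(3451165 + 2508280)*(K(n(0)) - 395379) = (3451165 + 2508280)*((377 + 0**2 - 42*0) - 395379) = 5959445*((377 + 0 + 0) - 395379) = 5959445*(377 - 395379) = 5959445*(-395002) = -2353992693890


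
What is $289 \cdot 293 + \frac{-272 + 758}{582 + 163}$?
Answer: $\frac{63084851}{745} \approx 84678.0$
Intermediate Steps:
$289 \cdot 293 + \frac{-272 + 758}{582 + 163} = 84677 + \frac{486}{745} = \frac{63084851}{745}$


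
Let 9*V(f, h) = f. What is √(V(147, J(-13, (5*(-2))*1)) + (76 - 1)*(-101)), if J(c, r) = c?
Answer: 2*I*√17007/3 ≈ 86.941*I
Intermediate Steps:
V(f, h) = f/9
√(V(147, J(-13, (5*(-2))*1)) + (76 - 1)*(-101)) = √((⅑)*147 + (76 - 1)*(-101)) = √(49/3 + 75*(-101)) = √(49/3 - 7575) = √(-22676/3) = 2*I*√17007/3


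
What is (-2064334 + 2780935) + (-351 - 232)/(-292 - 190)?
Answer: 345402265/482 ≈ 7.1660e+5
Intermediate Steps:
(-2064334 + 2780935) + (-351 - 232)/(-292 - 190) = 716601 - 583/(-482) = 716601 - 583*(-1/482) = 716601 + 583/482 = 345402265/482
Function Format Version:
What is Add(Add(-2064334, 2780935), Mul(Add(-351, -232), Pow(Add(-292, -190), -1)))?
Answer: Rational(345402265, 482) ≈ 7.1660e+5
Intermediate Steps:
Add(Add(-2064334, 2780935), Mul(Add(-351, -232), Pow(Add(-292, -190), -1))) = Add(716601, Mul(-583, Pow(-482, -1))) = Add(716601, Mul(-583, Rational(-1, 482))) = Add(716601, Rational(583, 482)) = Rational(345402265, 482)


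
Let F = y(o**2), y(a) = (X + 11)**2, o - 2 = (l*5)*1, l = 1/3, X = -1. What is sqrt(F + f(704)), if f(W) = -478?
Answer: 3*I*sqrt(42) ≈ 19.442*I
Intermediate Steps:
l = 1/3 (l = 1*(1/3) = 1/3 ≈ 0.33333)
o = 11/3 (o = 2 + ((1/3)*5)*1 = 2 + (5/3)*1 = 2 + 5/3 = 11/3 ≈ 3.6667)
y(a) = 100 (y(a) = (-1 + 11)**2 = 10**2 = 100)
F = 100
sqrt(F + f(704)) = sqrt(100 - 478) = sqrt(-378) = 3*I*sqrt(42)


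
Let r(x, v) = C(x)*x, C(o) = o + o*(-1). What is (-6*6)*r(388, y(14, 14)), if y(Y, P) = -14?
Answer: 0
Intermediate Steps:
C(o) = 0 (C(o) = o - o = 0)
r(x, v) = 0 (r(x, v) = 0*x = 0)
(-6*6)*r(388, y(14, 14)) = -6*6*0 = -36*0 = 0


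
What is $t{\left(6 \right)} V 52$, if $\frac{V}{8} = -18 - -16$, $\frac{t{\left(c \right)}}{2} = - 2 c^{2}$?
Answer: $119808$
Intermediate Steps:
$t{\left(c \right)} = - 4 c^{2}$ ($t{\left(c \right)} = 2 \left(- 2 c^{2}\right) = - 4 c^{2}$)
$V = -16$ ($V = 8 \left(-18 - -16\right) = 8 \left(-18 + 16\right) = 8 \left(-2\right) = -16$)
$t{\left(6 \right)} V 52 = - 4 \cdot 6^{2} \left(-16\right) 52 = \left(-4\right) 36 \left(-16\right) 52 = \left(-144\right) \left(-16\right) 52 = 2304 \cdot 52 = 119808$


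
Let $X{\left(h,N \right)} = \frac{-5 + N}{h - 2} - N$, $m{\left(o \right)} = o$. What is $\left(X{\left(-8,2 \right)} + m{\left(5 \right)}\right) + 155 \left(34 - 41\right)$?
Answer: $- \frac{10817}{10} \approx -1081.7$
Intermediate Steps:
$X{\left(h,N \right)} = - N + \frac{-5 + N}{-2 + h}$ ($X{\left(h,N \right)} = \frac{-5 + N}{h + \left(-4 + 2\right)} - N = \frac{-5 + N}{h - 2} - N = \frac{-5 + N}{-2 + h} - N = - N + \frac{-5 + N}{-2 + h}$)
$\left(X{\left(-8,2 \right)} + m{\left(5 \right)}\right) + 155 \left(34 - 41\right) = \left(\frac{-5 + 3 \cdot 2 - 2 \left(-8\right)}{-2 - 8} + 5\right) + 155 \left(34 - 41\right) = \left(\frac{-5 + 6 + 16}{-10} + 5\right) + 155 \left(34 - 41\right) = \left(\left(- \frac{1}{10}\right) 17 + 5\right) + 155 \left(-7\right) = \left(- \frac{17}{10} + 5\right) - 1085 = \frac{33}{10} - 1085 = - \frac{10817}{10}$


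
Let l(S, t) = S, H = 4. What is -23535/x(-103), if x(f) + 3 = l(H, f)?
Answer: -23535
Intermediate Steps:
x(f) = 1 (x(f) = -3 + 4 = 1)
-23535/x(-103) = -23535/1 = -23535*1 = -23535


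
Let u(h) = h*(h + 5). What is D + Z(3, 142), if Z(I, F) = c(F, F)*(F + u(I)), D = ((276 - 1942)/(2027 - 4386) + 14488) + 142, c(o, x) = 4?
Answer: 5154316/337 ≈ 15295.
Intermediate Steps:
D = 4930548/337 (D = (-1666/(-2359) + 14488) + 142 = (-1666*(-1/2359) + 14488) + 142 = (238/337 + 14488) + 142 = 4882694/337 + 142 = 4930548/337 ≈ 14631.)
u(h) = h*(5 + h)
Z(I, F) = 4*F + 4*I*(5 + I) (Z(I, F) = 4*(F + I*(5 + I)) = 4*F + 4*I*(5 + I))
D + Z(3, 142) = 4930548/337 + (4*142 + 4*3*(5 + 3)) = 4930548/337 + (568 + 4*3*8) = 4930548/337 + (568 + 96) = 4930548/337 + 664 = 5154316/337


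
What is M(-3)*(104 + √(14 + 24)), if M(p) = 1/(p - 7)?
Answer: -52/5 - √38/10 ≈ -11.016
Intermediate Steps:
M(p) = 1/(-7 + p)
M(-3)*(104 + √(14 + 24)) = (104 + √(14 + 24))/(-7 - 3) = (104 + √38)/(-10) = -(104 + √38)/10 = -52/5 - √38/10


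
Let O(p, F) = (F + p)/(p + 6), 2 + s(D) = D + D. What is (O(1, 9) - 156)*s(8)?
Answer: -2164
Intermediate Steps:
s(D) = -2 + 2*D (s(D) = -2 + (D + D) = -2 + 2*D)
O(p, F) = (F + p)/(6 + p)
(O(1, 9) - 156)*s(8) = ((9 + 1)/(6 + 1) - 156)*(-2 + 2*8) = (10/7 - 156)*(-2 + 16) = ((⅐)*10 - 156)*14 = (10/7 - 156)*14 = -1082/7*14 = -2164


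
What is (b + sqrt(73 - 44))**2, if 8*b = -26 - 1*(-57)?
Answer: 2817/64 + 31*sqrt(29)/4 ≈ 85.751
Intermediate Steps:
b = 31/8 (b = (-26 - 1*(-57))/8 = (-26 + 57)/8 = (1/8)*31 = 31/8 ≈ 3.8750)
(b + sqrt(73 - 44))**2 = (31/8 + sqrt(73 - 44))**2 = (31/8 + sqrt(29))**2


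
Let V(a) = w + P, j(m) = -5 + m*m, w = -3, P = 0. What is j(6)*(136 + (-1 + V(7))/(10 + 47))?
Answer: 240188/57 ≈ 4213.8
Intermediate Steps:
j(m) = -5 + m²
V(a) = -3 (V(a) = -3 + 0 = -3)
j(6)*(136 + (-1 + V(7))/(10 + 47)) = (-5 + 6²)*(136 + (-1 - 3)/(10 + 47)) = (-5 + 36)*(136 - 4/57) = 31*(136 - 4*1/57) = 31*(136 - 4/57) = 31*(7748/57) = 240188/57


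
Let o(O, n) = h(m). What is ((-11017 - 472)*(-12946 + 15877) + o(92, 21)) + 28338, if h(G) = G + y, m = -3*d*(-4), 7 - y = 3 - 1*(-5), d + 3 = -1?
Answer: -33645970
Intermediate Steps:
d = -4 (d = -3 - 1 = -4)
y = -1 (y = 7 - (3 - 1*(-5)) = 7 - (3 + 5) = 7 - 1*8 = 7 - 8 = -1)
m = -48 (m = -3*(-4)*(-4) = 12*(-4) = -48)
h(G) = -1 + G (h(G) = G - 1 = -1 + G)
o(O, n) = -49 (o(O, n) = -1 - 48 = -49)
((-11017 - 472)*(-12946 + 15877) + o(92, 21)) + 28338 = ((-11017 - 472)*(-12946 + 15877) - 49) + 28338 = (-11489*2931 - 49) + 28338 = (-33674259 - 49) + 28338 = -33674308 + 28338 = -33645970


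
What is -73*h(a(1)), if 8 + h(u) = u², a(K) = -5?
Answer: -1241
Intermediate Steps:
h(u) = -8 + u²
-73*h(a(1)) = -73*(-8 + (-5)²) = -73*(-8 + 25) = -73*17 = -1241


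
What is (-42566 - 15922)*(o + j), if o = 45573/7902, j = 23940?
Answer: -614837075948/439 ≈ -1.4005e+9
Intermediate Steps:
o = 15191/2634 (o = 45573*(1/7902) = 15191/2634 ≈ 5.7673)
(-42566 - 15922)*(o + j) = (-42566 - 15922)*(15191/2634 + 23940) = -58488*63073151/2634 = -614837075948/439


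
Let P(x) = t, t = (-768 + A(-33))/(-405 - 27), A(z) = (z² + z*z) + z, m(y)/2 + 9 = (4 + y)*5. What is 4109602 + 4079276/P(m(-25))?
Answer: 144321286/51 ≈ 2.8298e+6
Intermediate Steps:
m(y) = 22 + 10*y (m(y) = -18 + 2*((4 + y)*5) = -18 + 2*(20 + 5*y) = -18 + (40 + 10*y) = 22 + 10*y)
A(z) = z + 2*z² (A(z) = (z² + z²) + z = 2*z² + z = z + 2*z²)
t = -51/16 (t = (-768 - 33*(1 + 2*(-33)))/(-405 - 27) = (-768 - 33*(1 - 66))/(-432) = (-768 - 33*(-65))*(-1/432) = (-768 + 2145)*(-1/432) = 1377*(-1/432) = -51/16 ≈ -3.1875)
P(x) = -51/16
4109602 + 4079276/P(m(-25)) = 4109602 + 4079276/(-51/16) = 4109602 + 4079276*(-16/51) = 4109602 - 65268416/51 = 144321286/51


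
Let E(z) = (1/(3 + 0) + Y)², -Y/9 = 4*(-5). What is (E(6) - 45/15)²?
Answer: 85646363716/81 ≈ 1.0574e+9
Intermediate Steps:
Y = 180 (Y = -36*(-5) = -9*(-20) = 180)
E(z) = 292681/9 (E(z) = (1/(3 + 0) + 180)² = (1/3 + 180)² = (⅓ + 180)² = (541/3)² = 292681/9)
(E(6) - 45/15)² = (292681/9 - 45/15)² = (292681/9 - 45*1/15)² = (292681/9 - 3)² = (292654/9)² = 85646363716/81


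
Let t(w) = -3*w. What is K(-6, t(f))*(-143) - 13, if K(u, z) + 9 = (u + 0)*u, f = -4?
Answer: -3874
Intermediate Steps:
K(u, z) = -9 + u² (K(u, z) = -9 + (u + 0)*u = -9 + u*u = -9 + u²)
K(-6, t(f))*(-143) - 13 = (-9 + (-6)²)*(-143) - 13 = (-9 + 36)*(-143) - 13 = 27*(-143) - 13 = -3861 - 13 = -3874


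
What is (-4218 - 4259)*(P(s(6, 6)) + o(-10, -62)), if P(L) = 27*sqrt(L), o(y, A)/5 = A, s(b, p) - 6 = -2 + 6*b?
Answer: 2627870 - 457758*sqrt(10) ≈ 1.1803e+6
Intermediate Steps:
s(b, p) = 4 + 6*b (s(b, p) = 6 + (-2 + 6*b) = 4 + 6*b)
o(y, A) = 5*A
(-4218 - 4259)*(P(s(6, 6)) + o(-10, -62)) = (-4218 - 4259)*(27*sqrt(4 + 6*6) + 5*(-62)) = -8477*(27*sqrt(4 + 36) - 310) = -8477*(27*sqrt(40) - 310) = -8477*(27*(2*sqrt(10)) - 310) = -8477*(54*sqrt(10) - 310) = -8477*(-310 + 54*sqrt(10)) = 2627870 - 457758*sqrt(10)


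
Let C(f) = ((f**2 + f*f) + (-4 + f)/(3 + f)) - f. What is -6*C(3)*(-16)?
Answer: 1424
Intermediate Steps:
C(f) = -f + 2*f**2 + (-4 + f)/(3 + f) (C(f) = ((f**2 + f**2) + (-4 + f)/(3 + f)) - f = (2*f**2 + (-4 + f)/(3 + f)) - f = -f + 2*f**2 + (-4 + f)/(3 + f))
-6*C(3)*(-16) = -6*(-4 - 2*3 + 2*3**3 + 5*3**2)/(3 + 3)*(-16) = -6*(-4 - 6 + 2*27 + 5*9)/6*(-16) = -(-4 - 6 + 54 + 45)*(-16) = -89*(-16) = 1424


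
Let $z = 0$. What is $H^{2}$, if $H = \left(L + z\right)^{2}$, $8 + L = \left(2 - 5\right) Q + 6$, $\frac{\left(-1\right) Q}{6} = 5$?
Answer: $59969536$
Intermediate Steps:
$Q = -30$ ($Q = \left(-6\right) 5 = -30$)
$L = 88$ ($L = -8 + \left(\left(2 - 5\right) \left(-30\right) + 6\right) = -8 + \left(\left(-3\right) \left(-30\right) + 6\right) = -8 + \left(90 + 6\right) = -8 + 96 = 88$)
$H = 7744$ ($H = \left(88 + 0\right)^{2} = 88^{2} = 7744$)
$H^{2} = 7744^{2} = 59969536$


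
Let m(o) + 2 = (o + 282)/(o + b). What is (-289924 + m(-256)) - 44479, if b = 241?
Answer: -5016101/15 ≈ -3.3441e+5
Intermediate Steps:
m(o) = -2 + (282 + o)/(241 + o) (m(o) = -2 + (o + 282)/(o + 241) = -2 + (282 + o)/(241 + o))
(-289924 + m(-256)) - 44479 = (-289924 + (-200 - 1*(-256))/(241 - 256)) - 44479 = (-289924 + (-200 + 256)/(-15)) - 44479 = (-289924 - 1/15*56) - 44479 = (-289924 - 56/15) - 44479 = -4348916/15 - 44479 = -5016101/15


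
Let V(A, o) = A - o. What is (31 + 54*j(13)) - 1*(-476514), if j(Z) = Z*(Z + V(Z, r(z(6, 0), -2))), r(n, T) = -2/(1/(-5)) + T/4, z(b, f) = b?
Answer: 488128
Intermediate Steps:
r(n, T) = 10 + T/4 (r(n, T) = -2/(-⅕) + T*(¼) = -2*(-5) + T/4 = 10 + T/4)
j(Z) = Z*(-19/2 + 2*Z) (j(Z) = Z*(Z + (Z - (10 + (¼)*(-2)))) = Z*(Z + (Z - (10 - ½))) = Z*(Z + (Z - 1*19/2)) = Z*(Z + (Z - 19/2)) = Z*(Z + (-19/2 + Z)) = Z*(-19/2 + 2*Z))
(31 + 54*j(13)) - 1*(-476514) = (31 + 54*((½)*13*(-19 + 4*13))) - 1*(-476514) = (31 + 54*((½)*13*(-19 + 52))) + 476514 = (31 + 54*((½)*13*33)) + 476514 = (31 + 54*(429/2)) + 476514 = (31 + 11583) + 476514 = 11614 + 476514 = 488128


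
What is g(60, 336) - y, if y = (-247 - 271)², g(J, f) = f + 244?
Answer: -267744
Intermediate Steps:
g(J, f) = 244 + f
y = 268324 (y = (-518)² = 268324)
g(60, 336) - y = (244 + 336) - 1*268324 = 580 - 268324 = -267744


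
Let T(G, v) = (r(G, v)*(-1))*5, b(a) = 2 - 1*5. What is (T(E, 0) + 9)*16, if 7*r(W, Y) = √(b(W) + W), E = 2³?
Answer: 144 - 80*√5/7 ≈ 118.44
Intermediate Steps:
b(a) = -3 (b(a) = 2 - 5 = -3)
E = 8
r(W, Y) = √(-3 + W)/7
T(G, v) = -5*√(-3 + G)/7 (T(G, v) = ((√(-3 + G)/7)*(-1))*5 = -√(-3 + G)/7*5 = -5*√(-3 + G)/7)
(T(E, 0) + 9)*16 = (-5*√(-3 + 8)/7 + 9)*16 = (-5*√5/7 + 9)*16 = (9 - 5*√5/7)*16 = 144 - 80*√5/7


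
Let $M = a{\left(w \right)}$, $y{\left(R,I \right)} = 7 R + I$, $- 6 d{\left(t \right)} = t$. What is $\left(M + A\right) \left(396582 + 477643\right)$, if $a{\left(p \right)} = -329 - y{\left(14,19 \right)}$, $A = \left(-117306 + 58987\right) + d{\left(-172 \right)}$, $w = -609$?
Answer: $- \frac{154046313025}{3} \approx -5.1349 \cdot 10^{10}$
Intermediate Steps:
$d{\left(t \right)} = - \frac{t}{6}$
$A = - \frac{174871}{3}$ ($A = \left(-117306 + 58987\right) - - \frac{86}{3} = -58319 + \frac{86}{3} = - \frac{174871}{3} \approx -58290.0$)
$y{\left(R,I \right)} = I + 7 R$
$a{\left(p \right)} = -446$ ($a{\left(p \right)} = -329 - \left(19 + 7 \cdot 14\right) = -329 - \left(19 + 98\right) = -329 - 117 = -446$)
$M = -446$
$\left(M + A\right) \left(396582 + 477643\right) = \left(-446 - \frac{174871}{3}\right) \left(396582 + 477643\right) = \left(- \frac{176209}{3}\right) 874225 = - \frac{154046313025}{3}$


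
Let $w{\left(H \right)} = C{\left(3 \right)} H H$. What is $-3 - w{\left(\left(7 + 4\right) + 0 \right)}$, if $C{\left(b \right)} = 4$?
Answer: $-487$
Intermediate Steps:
$w{\left(H \right)} = 4 H^{2}$ ($w{\left(H \right)} = 4 H H = 4 H^{2}$)
$-3 - w{\left(\left(7 + 4\right) + 0 \right)} = -3 - 4 \left(\left(7 + 4\right) + 0\right)^{2} = -3 - 4 \left(11 + 0\right)^{2} = -3 - 4 \cdot 11^{2} = -3 - 4 \cdot 121 = -3 - 484 = -487$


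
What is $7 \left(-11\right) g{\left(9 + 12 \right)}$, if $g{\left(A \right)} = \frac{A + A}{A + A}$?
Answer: $-77$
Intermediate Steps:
$g{\left(A \right)} = 1$ ($g{\left(A \right)} = \frac{2 A}{2 A} = 2 A \frac{1}{2 A} = 1$)
$7 \left(-11\right) g{\left(9 + 12 \right)} = 7 \left(-11\right) 1 = \left(-77\right) 1 = -77$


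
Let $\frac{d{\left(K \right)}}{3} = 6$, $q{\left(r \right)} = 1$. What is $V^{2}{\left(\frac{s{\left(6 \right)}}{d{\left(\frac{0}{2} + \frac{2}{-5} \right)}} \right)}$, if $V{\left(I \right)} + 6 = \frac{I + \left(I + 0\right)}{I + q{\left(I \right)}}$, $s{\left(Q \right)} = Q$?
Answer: $\frac{121}{4} \approx 30.25$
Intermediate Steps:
$d{\left(K \right)} = 18$ ($d{\left(K \right)} = 3 \cdot 6 = 18$)
$V{\left(I \right)} = -6 + \frac{2 I}{1 + I}$ ($V{\left(I \right)} = -6 + \frac{I + \left(I + 0\right)}{I + 1} = -6 + \frac{I + I}{1 + I} = -6 + \frac{2 I}{1 + I}$)
$V^{2}{\left(\frac{s{\left(6 \right)}}{d{\left(\frac{0}{2} + \frac{2}{-5} \right)}} \right)} = \left(\frac{2 \left(-3 - 2 \cdot \frac{6}{18}\right)}{1 + \frac{6}{18}}\right)^{2} = \left(\frac{2 \left(-3 - 2 \cdot 6 \cdot \frac{1}{18}\right)}{1 + 6 \cdot \frac{1}{18}}\right)^{2} = \left(\frac{2 \left(-3 - \frac{2}{3}\right)}{1 + \frac{1}{3}}\right)^{2} = \left(\frac{2 \left(-3 - \frac{2}{3}\right)}{\frac{4}{3}}\right)^{2} = \left(2 \cdot \frac{3}{4} \left(- \frac{11}{3}\right)\right)^{2} = \left(- \frac{11}{2}\right)^{2} = \frac{121}{4}$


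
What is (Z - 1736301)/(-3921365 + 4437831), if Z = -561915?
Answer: -1149108/258233 ≈ -4.4499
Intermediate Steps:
(Z - 1736301)/(-3921365 + 4437831) = (-561915 - 1736301)/(-3921365 + 4437831) = -2298216/516466 = -2298216*1/516466 = -1149108/258233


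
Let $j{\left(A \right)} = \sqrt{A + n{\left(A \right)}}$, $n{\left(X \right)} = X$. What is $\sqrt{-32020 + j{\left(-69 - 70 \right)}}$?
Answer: $\sqrt{-32020 + i \sqrt{278}} \approx 0.0466 + 178.94 i$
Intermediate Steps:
$j{\left(A \right)} = \sqrt{2} \sqrt{A}$ ($j{\left(A \right)} = \sqrt{A + A} = \sqrt{2 A} = \sqrt{2} \sqrt{A}$)
$\sqrt{-32020 + j{\left(-69 - 70 \right)}} = \sqrt{-32020 + \sqrt{2} \sqrt{-69 - 70}} = \sqrt{-32020 + \sqrt{2} \sqrt{-139}} = \sqrt{-32020 + \sqrt{2} i \sqrt{139}} = \sqrt{-32020 + i \sqrt{278}}$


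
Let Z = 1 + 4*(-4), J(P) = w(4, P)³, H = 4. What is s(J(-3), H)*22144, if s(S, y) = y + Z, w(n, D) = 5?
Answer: -243584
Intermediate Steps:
J(P) = 125 (J(P) = 5³ = 125)
Z = -15 (Z = 1 - 16 = -15)
s(S, y) = -15 + y (s(S, y) = y - 15 = -15 + y)
s(J(-3), H)*22144 = (-15 + 4)*22144 = -11*22144 = -243584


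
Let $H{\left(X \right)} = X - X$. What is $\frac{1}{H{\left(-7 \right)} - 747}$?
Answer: $- \frac{1}{747} \approx -0.0013387$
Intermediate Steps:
$H{\left(X \right)} = 0$
$\frac{1}{H{\left(-7 \right)} - 747} = \frac{1}{0 - 747} = \frac{1}{-747} = - \frac{1}{747}$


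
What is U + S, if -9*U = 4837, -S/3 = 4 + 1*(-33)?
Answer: -4054/9 ≈ -450.44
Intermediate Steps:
S = 87 (S = -3*(4 + 1*(-33)) = -3*(4 - 33) = -3*(-29) = 87)
U = -4837/9 (U = -1/9*4837 = -4837/9 ≈ -537.44)
U + S = -4837/9 + 87 = -4054/9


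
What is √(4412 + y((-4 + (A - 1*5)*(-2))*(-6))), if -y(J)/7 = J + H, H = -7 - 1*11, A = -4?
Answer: √5126 ≈ 71.596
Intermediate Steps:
H = -18 (H = -7 - 11 = -18)
y(J) = 126 - 7*J (y(J) = -7*(J - 18) = -7*(-18 + J) = 126 - 7*J)
√(4412 + y((-4 + (A - 1*5)*(-2))*(-6))) = √(4412 + (126 - 7*(-4 + (-4 - 1*5)*(-2))*(-6))) = √(4412 + (126 - 7*(-4 + (-4 - 5)*(-2))*(-6))) = √(4412 + (126 - 7*(-4 - 9*(-2))*(-6))) = √(4412 + (126 - 7*(-4 + 18)*(-6))) = √(4412 + (126 - 98*(-6))) = √(4412 + (126 - 7*(-84))) = √(4412 + (126 + 588)) = √(4412 + 714) = √5126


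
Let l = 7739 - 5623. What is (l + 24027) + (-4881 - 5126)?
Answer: 16136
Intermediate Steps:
l = 2116
(l + 24027) + (-4881 - 5126) = (2116 + 24027) + (-4881 - 5126) = 26143 - 10007 = 16136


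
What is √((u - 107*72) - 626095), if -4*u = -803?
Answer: I*√2534393/2 ≈ 795.99*I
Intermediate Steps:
u = 803/4 (u = -¼*(-803) = 803/4 ≈ 200.75)
√((u - 107*72) - 626095) = √((803/4 - 107*72) - 626095) = √((803/4 - 7704) - 626095) = √(-30013/4 - 626095) = √(-2534393/4) = I*√2534393/2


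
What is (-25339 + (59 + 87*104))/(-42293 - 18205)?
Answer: 8116/30249 ≈ 0.26831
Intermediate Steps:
(-25339 + (59 + 87*104))/(-42293 - 18205) = (-25339 + (59 + 9048))/(-60498) = (-25339 + 9107)*(-1/60498) = -16232*(-1/60498) = 8116/30249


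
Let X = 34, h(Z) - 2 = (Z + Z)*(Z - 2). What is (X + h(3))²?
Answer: 1764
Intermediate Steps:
h(Z) = 2 + 2*Z*(-2 + Z) (h(Z) = 2 + (Z + Z)*(Z - 2) = 2 + (2*Z)*(-2 + Z) = 2 + 2*Z*(-2 + Z))
(X + h(3))² = (34 + (2 - 4*3 + 2*3²))² = (34 + (2 - 12 + 2*9))² = (34 + (2 - 12 + 18))² = (34 + 8)² = 42² = 1764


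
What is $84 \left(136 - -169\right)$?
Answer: $25620$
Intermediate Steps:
$84 \left(136 - -169\right) = 84 \left(136 + 169\right) = 84 \cdot 305 = 25620$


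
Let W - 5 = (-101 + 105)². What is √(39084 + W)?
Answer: 3*√4345 ≈ 197.75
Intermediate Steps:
W = 21 (W = 5 + (-101 + 105)² = 5 + 4² = 5 + 16 = 21)
√(39084 + W) = √(39084 + 21) = √39105 = 3*√4345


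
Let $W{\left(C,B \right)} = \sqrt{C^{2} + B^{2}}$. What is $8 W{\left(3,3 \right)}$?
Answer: $24 \sqrt{2} \approx 33.941$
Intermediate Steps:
$W{\left(C,B \right)} = \sqrt{B^{2} + C^{2}}$
$8 W{\left(3,3 \right)} = 8 \sqrt{3^{2} + 3^{2}} = 8 \sqrt{9 + 9} = 8 \sqrt{18} = 8 \cdot 3 \sqrt{2} = 24 \sqrt{2}$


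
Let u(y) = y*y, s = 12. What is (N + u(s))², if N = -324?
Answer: 32400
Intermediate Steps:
u(y) = y²
(N + u(s))² = (-324 + 12²)² = (-324 + 144)² = (-180)² = 32400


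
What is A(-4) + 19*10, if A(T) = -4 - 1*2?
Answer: 184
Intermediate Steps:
A(T) = -6 (A(T) = -4 - 2 = -6)
A(-4) + 19*10 = -6 + 19*10 = -6 + 190 = 184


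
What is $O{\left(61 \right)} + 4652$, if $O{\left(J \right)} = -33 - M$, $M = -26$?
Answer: $4645$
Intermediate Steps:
$O{\left(J \right)} = -7$ ($O{\left(J \right)} = -33 - -26 = -33 + 26 = -7$)
$O{\left(61 \right)} + 4652 = -7 + 4652 = 4645$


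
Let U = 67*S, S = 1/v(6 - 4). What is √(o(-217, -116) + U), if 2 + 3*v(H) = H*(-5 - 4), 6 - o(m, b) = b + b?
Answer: √22795/10 ≈ 15.098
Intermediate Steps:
o(m, b) = 6 - 2*b (o(m, b) = 6 - (b + b) = 6 - 2*b)
v(H) = -⅔ - 3*H (v(H) = -⅔ + (H*(-5 - 4))/3 = -⅔ + (H*(-9))/3 = -⅔ + (-9*H)/3 = -⅔ - 3*H)
S = -3/20 (S = 1/(-⅔ - 3*(6 - 4)) = 1/(-⅔ - 3*2) = 1/(-⅔ - 6) = 1/(-20/3) = -3/20 ≈ -0.15000)
U = -201/20 (U = 67*(-3/20) = -201/20 ≈ -10.050)
√(o(-217, -116) + U) = √((6 - 2*(-116)) - 201/20) = √((6 + 232) - 201/20) = √(238 - 201/20) = √(4559/20) = √22795/10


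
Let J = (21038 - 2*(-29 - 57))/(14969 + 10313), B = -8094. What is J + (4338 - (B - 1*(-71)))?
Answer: 156266006/12641 ≈ 12362.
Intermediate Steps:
J = 10605/12641 (J = (21038 - 2*(-86))/25282 = (21038 + 172)*(1/25282) = 21210*(1/25282) = 10605/12641 ≈ 0.83894)
J + (4338 - (B - 1*(-71))) = 10605/12641 + (4338 - (-8094 - 1*(-71))) = 10605/12641 + (4338 - (-8094 + 71)) = 10605/12641 + (4338 - 1*(-8023)) = 10605/12641 + (4338 + 8023) = 10605/12641 + 12361 = 156266006/12641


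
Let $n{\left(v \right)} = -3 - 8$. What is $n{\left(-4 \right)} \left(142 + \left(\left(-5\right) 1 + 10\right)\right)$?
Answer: $-1617$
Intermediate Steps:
$n{\left(v \right)} = -11$
$n{\left(-4 \right)} \left(142 + \left(\left(-5\right) 1 + 10\right)\right) = - 11 \left(142 + \left(\left(-5\right) 1 + 10\right)\right) = - 11 \left(142 + \left(-5 + 10\right)\right) = - 11 \left(142 + 5\right) = \left(-11\right) 147 = -1617$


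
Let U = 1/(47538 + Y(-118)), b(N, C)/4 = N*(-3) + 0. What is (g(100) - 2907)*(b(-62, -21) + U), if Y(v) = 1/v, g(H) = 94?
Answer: -11739930237110/5609483 ≈ -2.0929e+6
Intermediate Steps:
b(N, C) = -12*N (b(N, C) = 4*(N*(-3) + 0) = 4*(-3*N + 0) = 4*(-3*N) = -12*N)
U = 118/5609483 (U = 1/(47538 + 1/(-118)) = 1/(47538 - 1/118) = 1/(5609483/118) = 118/5609483 ≈ 2.1036e-5)
(g(100) - 2907)*(b(-62, -21) + U) = (94 - 2907)*(-12*(-62) + 118/5609483) = -2813*(744 + 118/5609483) = -2813*4173455470/5609483 = -11739930237110/5609483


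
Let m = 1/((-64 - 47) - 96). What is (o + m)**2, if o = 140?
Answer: 839782441/42849 ≈ 19599.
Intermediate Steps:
m = -1/207 (m = 1/(-111 - 96) = 1/(-207) = -1/207 ≈ -0.0048309)
(o + m)**2 = (140 - 1/207)**2 = (28979/207)**2 = 839782441/42849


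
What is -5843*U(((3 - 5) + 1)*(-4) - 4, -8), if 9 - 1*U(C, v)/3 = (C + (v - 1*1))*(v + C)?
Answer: 1104327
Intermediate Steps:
U(C, v) = 27 - 3*(C + v)*(-1 + C + v) (U(C, v) = 27 - 3*(C + (v - 1*1))*(v + C) = 27 - 3*(C + (v - 1))*(C + v) = 27 - 3*(C + (-1 + v))*(C + v) = 27 - 3*(-1 + C + v)*(C + v) = 27 - 3*(C + v)*(-1 + C + v))
-5843*U(((3 - 5) + 1)*(-4) - 4, -8) = -5843*(27 - 3*(((3 - 5) + 1)*(-4) - 4)² - 3*(-8)² + 3*(((3 - 5) + 1)*(-4) - 4) + 3*(-8) - 6*(((3 - 5) + 1)*(-4) - 4)*(-8)) = -5843*(27 - 3*((-2 + 1)*(-4) - 4)² - 3*64 + 3*((-2 + 1)*(-4) - 4) - 24 - 6*((-2 + 1)*(-4) - 4)*(-8)) = -5843*(27 - 3*(-1*(-4) - 4)² - 192 + 3*(-1*(-4) - 4) - 24 - 6*(-1*(-4) - 4)*(-8)) = -5843*(27 - 3*(4 - 4)² - 192 + 3*(4 - 4) - 24 - 6*(4 - 4)*(-8)) = -5843*(27 - 3*0² - 192 + 3*0 - 24 - 6*0*(-8)) = -5843*(27 - 3*0 - 192 + 0 - 24 + 0) = -5843*(27 + 0 - 192 + 0 - 24 + 0) = -5843*(-189) = 1104327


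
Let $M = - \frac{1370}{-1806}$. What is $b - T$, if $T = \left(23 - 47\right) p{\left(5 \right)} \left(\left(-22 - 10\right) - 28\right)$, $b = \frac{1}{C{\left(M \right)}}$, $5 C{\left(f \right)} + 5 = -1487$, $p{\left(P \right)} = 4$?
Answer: $- \frac{8593925}{1492} \approx -5760.0$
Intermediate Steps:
$M = \frac{685}{903}$ ($M = \left(-1370\right) \left(- \frac{1}{1806}\right) = \frac{685}{903} \approx 0.75858$)
$C{\left(f \right)} = - \frac{1492}{5}$ ($C{\left(f \right)} = -1 + \frac{1}{5} \left(-1487\right) = -1 - \frac{1487}{5} = - \frac{1492}{5}$)
$b = - \frac{5}{1492}$ ($b = \frac{1}{- \frac{1492}{5}} = - \frac{5}{1492} \approx -0.0033512$)
$T = 5760$ ($T = \left(23 - 47\right) 4 \left(\left(-22 - 10\right) - 28\right) = \left(-24\right) 4 \left(-32 - 28\right) = \left(-96\right) \left(-60\right) = 5760$)
$b - T = - \frac{5}{1492} - 5760 = - \frac{8593925}{1492}$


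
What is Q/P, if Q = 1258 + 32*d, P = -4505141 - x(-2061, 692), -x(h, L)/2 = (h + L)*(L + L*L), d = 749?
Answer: -25226/1317529469 ≈ -1.9146e-5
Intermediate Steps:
x(h, L) = -2*(L + h)*(L + L**2) (x(h, L) = -2*(h + L)*(L + L*L) = -2*(L + h)*(L + L**2))
P = -1317529469 (P = -4505141 - (-2)*692*(692 - 2061 + 692**2 + 692*(-2061)) = -4505141 - (-2)*692*(692 - 2061 + 478864 - 1426212) = -4505141 - (-2)*692*(-948717) = -4505141 - 1*1313024328 = -4505141 - 1313024328 = -1317529469)
Q = 25226 (Q = 1258 + 32*749 = 1258 + 23968 = 25226)
Q/P = 25226/(-1317529469) = 25226*(-1/1317529469) = -25226/1317529469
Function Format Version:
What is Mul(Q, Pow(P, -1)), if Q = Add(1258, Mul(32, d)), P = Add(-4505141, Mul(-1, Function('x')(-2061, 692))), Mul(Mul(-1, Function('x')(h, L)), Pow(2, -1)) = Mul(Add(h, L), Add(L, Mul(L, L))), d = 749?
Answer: Rational(-25226, 1317529469) ≈ -1.9146e-5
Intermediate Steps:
Function('x')(h, L) = Mul(-2, Add(L, h), Add(L, Pow(L, 2))) (Function('x')(h, L) = Mul(-2, Mul(Add(h, L), Add(L, Mul(L, L)))) = Mul(-2, Mul(Add(L, h), Add(L, Pow(L, 2)))) = Mul(-2, Add(L, h), Add(L, Pow(L, 2))))
P = -1317529469 (P = Add(-4505141, Mul(-1, Mul(-2, 692, Add(692, -2061, Pow(692, 2), Mul(692, -2061))))) = Add(-4505141, Mul(-1, Mul(-2, 692, Add(692, -2061, 478864, -1426212)))) = Add(-4505141, Mul(-1, Mul(-2, 692, -948717))) = Add(-4505141, Mul(-1, 1313024328)) = Add(-4505141, -1313024328) = -1317529469)
Q = 25226 (Q = Add(1258, Mul(32, 749)) = Add(1258, 23968) = 25226)
Mul(Q, Pow(P, -1)) = Mul(25226, Pow(-1317529469, -1)) = Mul(25226, Rational(-1, 1317529469)) = Rational(-25226, 1317529469)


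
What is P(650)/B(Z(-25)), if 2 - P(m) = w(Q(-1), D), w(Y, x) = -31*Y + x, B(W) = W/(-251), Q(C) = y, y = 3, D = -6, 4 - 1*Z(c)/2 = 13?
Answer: 25351/18 ≈ 1408.4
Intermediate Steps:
Z(c) = -18 (Z(c) = 8 - 2*13 = 8 - 26 = -18)
Q(C) = 3
B(W) = -W/251 (B(W) = W*(-1/251) = -W/251)
w(Y, x) = x - 31*Y
P(m) = 101 (P(m) = 2 - (-6 - 31*3) = 2 - (-6 - 93) = 2 - 1*(-99) = 2 + 99 = 101)
P(650)/B(Z(-25)) = 101/((-1/251*(-18))) = 101/(18/251) = 101*(251/18) = 25351/18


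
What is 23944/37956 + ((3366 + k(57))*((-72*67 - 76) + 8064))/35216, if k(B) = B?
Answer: 25745050721/83541156 ≈ 308.17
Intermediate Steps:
23944/37956 + ((3366 + k(57))*((-72*67 - 76) + 8064))/35216 = 23944/37956 + ((3366 + 57)*((-72*67 - 76) + 8064))/35216 = 23944*(1/37956) + (3423*((-4824 - 76) + 8064))*(1/35216) = 5986/9489 + (3423*(-4900 + 8064))*(1/35216) = 5986/9489 + (3423*3164)*(1/35216) = 5986/9489 + 10830372*(1/35216) = 5986/9489 + 2707593/8804 = 25745050721/83541156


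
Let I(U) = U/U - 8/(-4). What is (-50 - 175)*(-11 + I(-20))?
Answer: 1800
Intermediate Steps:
I(U) = 3 (I(U) = 1 - 8*(-¼) = 1 + 2 = 3)
(-50 - 175)*(-11 + I(-20)) = (-50 - 175)*(-11 + 3) = -225*(-8) = 1800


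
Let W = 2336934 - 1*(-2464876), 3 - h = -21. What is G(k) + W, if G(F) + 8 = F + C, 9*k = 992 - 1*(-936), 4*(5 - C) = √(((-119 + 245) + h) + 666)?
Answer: 43218191/9 - √51 ≈ 4.8020e+6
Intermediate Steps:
h = 24 (h = 3 - 1*(-21) = 3 + 21 = 24)
C = 5 - √51 (C = 5 - √(((-119 + 245) + 24) + 666)/4 = 5 - √((126 + 24) + 666)/4 = 5 - √(150 + 666)/4 = 5 - √51 ≈ -2.1414)
k = 1928/9 (k = (992 - 1*(-936))/9 = (992 + 936)/9 = (⅑)*1928 = 1928/9 ≈ 214.22)
G(F) = -3 + F - √51 (G(F) = -8 + (F + (5 - √51)) = -8 + (5 + F - √51) = -3 + F - √51)
W = 4801810 (W = 2336934 + 2464876 = 4801810)
G(k) + W = (-3 + 1928/9 - √51) + 4801810 = (1901/9 - √51) + 4801810 = 43218191/9 - √51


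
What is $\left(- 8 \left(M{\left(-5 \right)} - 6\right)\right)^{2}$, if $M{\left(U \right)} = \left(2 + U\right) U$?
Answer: $5184$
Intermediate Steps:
$M{\left(U \right)} = U \left(2 + U\right)$
$\left(- 8 \left(M{\left(-5 \right)} - 6\right)\right)^{2} = \left(- 8 \left(- 5 \left(2 - 5\right) - 6\right)\right)^{2} = \left(- 8 \left(\left(-5\right) \left(-3\right) - 6\right)\right)^{2} = \left(- 8 \left(15 - 6\right)\right)^{2} = \left(\left(-8\right) 9\right)^{2} = \left(-72\right)^{2} = 5184$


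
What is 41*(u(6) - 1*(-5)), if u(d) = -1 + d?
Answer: 410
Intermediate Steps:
41*(u(6) - 1*(-5)) = 41*((-1 + 6) - 1*(-5)) = 41*(5 + 5) = 41*10 = 410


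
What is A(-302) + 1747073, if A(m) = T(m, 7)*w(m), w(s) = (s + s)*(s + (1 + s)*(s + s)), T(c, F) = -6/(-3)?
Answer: -217507343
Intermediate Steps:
T(c, F) = 2 (T(c, F) = -6*(-⅓) = 2)
w(s) = 2*s*(s + 2*s*(1 + s)) (w(s) = (2*s)*(s + (1 + s)*(2*s)) = (2*s)*(s + 2*s*(1 + s)) = 2*s*(s + 2*s*(1 + s)))
A(m) = 2*m²*(6 + 4*m) (A(m) = 2*(m²*(6 + 4*m)) = 2*m²*(6 + 4*m))
A(-302) + 1747073 = (-302)²*(12 + 8*(-302)) + 1747073 = 91204*(12 - 2416) + 1747073 = 91204*(-2404) + 1747073 = -219254416 + 1747073 = -217507343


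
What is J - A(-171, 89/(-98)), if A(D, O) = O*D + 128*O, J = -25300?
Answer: -2483227/98 ≈ -25339.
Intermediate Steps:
A(D, O) = 128*O + D*O (A(D, O) = D*O + 128*O = 128*O + D*O)
J - A(-171, 89/(-98)) = -25300 - 89/(-98)*(128 - 171) = -25300 - 89*(-1/98)*(-43) = -25300 - (-89)*(-43)/98 = -25300 - 1*3827/98 = -25300 - 3827/98 = -2483227/98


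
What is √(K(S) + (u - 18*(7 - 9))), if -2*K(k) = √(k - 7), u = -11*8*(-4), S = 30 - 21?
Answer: √(1552 - 2*√2)/2 ≈ 19.680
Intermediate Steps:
S = 9
u = 352 (u = -88*(-4) = 352)
K(k) = -√(-7 + k)/2 (K(k) = -√(k - 7)/2 = -√(-7 + k)/2)
√(K(S) + (u - 18*(7 - 9))) = √(-√(-7 + 9)/2 + (352 - 18*(7 - 9))) = √(-√2/2 + (352 - 18*(-2))) = √(-√2/2 + (352 - 1*(-36))) = √(-√2/2 + (352 + 36)) = √(-√2/2 + 388) = √(388 - √2/2)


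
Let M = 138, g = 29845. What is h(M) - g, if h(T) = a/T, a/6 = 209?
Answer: -686226/23 ≈ -29836.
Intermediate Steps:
a = 1254 (a = 6*209 = 1254)
h(T) = 1254/T
h(M) - g = 1254/138 - 1*29845 = 1254*(1/138) - 29845 = 209/23 - 29845 = -686226/23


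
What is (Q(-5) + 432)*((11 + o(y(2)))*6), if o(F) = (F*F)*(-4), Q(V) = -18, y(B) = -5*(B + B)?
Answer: -3947076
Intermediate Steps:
y(B) = -10*B
o(F) = -4*F**2 (o(F) = F**2*(-4) = -4*F**2)
(Q(-5) + 432)*((11 + o(y(2)))*6) = (-18 + 432)*((11 - 4*(-10*2)**2)*6) = 414*((11 - 4*(-20)**2)*6) = 414*((11 - 4*400)*6) = 414*((11 - 1600)*6) = 414*(-1589*6) = 414*(-9534) = -3947076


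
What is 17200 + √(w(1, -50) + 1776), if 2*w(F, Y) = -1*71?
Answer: 17200 + 59*√2/2 ≈ 17242.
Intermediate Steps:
w(F, Y) = -71/2 (w(F, Y) = (-1*71)/2 = (½)*(-71) = -71/2)
17200 + √(w(1, -50) + 1776) = 17200 + √(-71/2 + 1776) = 17200 + √(3481/2) = 17200 + 59*√2/2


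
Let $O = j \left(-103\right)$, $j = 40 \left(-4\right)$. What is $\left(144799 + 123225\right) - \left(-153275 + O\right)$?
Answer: $404819$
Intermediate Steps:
$j = -160$
$O = 16480$ ($O = \left(-160\right) \left(-103\right) = 16480$)
$\left(144799 + 123225\right) - \left(-153275 + O\right) = \left(144799 + 123225\right) + \left(153275 - 16480\right) = 268024 + \left(153275 - 16480\right) = 268024 + 136795 = 404819$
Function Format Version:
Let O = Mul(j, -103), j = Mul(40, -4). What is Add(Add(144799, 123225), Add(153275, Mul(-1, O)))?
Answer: 404819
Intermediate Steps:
j = -160
O = 16480 (O = Mul(-160, -103) = 16480)
Add(Add(144799, 123225), Add(153275, Mul(-1, O))) = Add(Add(144799, 123225), Add(153275, Mul(-1, 16480))) = Add(268024, Add(153275, -16480)) = Add(268024, 136795) = 404819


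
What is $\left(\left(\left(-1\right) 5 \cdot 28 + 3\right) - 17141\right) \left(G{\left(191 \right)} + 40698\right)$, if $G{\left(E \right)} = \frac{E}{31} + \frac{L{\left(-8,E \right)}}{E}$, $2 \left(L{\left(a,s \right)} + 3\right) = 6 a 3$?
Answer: $- \frac{4164119187892}{5921} \approx -7.0328 \cdot 10^{8}$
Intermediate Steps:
$L{\left(a,s \right)} = -3 + 9 a$ ($L{\left(a,s \right)} = -3 + \frac{6 a 3}{2} = -3 + \frac{18 a}{2} = -3 + 9 a$)
$G{\left(E \right)} = - \frac{75}{E} + \frac{E}{31}$ ($G{\left(E \right)} = \frac{E}{31} + \frac{-3 + 9 \left(-8\right)}{E} = E \frac{1}{31} + \frac{-3 - 72}{E} = \frac{E}{31} - \frac{75}{E} = - \frac{75}{E} + \frac{E}{31}$)
$\left(\left(\left(-1\right) 5 \cdot 28 + 3\right) - 17141\right) \left(G{\left(191 \right)} + 40698\right) = \left(\left(\left(-1\right) 5 \cdot 28 + 3\right) - 17141\right) \left(\left(- \frac{75}{191} + \frac{1}{31} \cdot 191\right) + 40698\right) = \left(\left(\left(-5\right) 28 + 3\right) - 17141\right) \left(\left(\left(-75\right) \frac{1}{191} + \frac{191}{31}\right) + 40698\right) = \left(\left(-140 + 3\right) - 17141\right) \left(\left(- \frac{75}{191} + \frac{191}{31}\right) + 40698\right) = \left(-137 - 17141\right) \left(\frac{34156}{5921} + 40698\right) = \left(-17278\right) \frac{241007014}{5921} = - \frac{4164119187892}{5921}$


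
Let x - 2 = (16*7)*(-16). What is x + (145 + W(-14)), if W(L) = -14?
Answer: -1659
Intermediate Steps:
x = -1790 (x = 2 + (16*7)*(-16) = 2 + 112*(-16) = 2 - 1792 = -1790)
x + (145 + W(-14)) = -1790 + (145 - 14) = -1790 + 131 = -1659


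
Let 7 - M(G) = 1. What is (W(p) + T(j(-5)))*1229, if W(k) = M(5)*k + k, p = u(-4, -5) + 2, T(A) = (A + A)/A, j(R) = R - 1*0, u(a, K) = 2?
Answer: 36870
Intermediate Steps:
M(G) = 6 (M(G) = 7 - 1*1 = 7 - 1 = 6)
j(R) = R (j(R) = R + 0 = R)
T(A) = 2 (T(A) = (2*A)/A = 2)
p = 4 (p = 2 + 2 = 4)
W(k) = 7*k (W(k) = 6*k + k = 7*k)
(W(p) + T(j(-5)))*1229 = (7*4 + 2)*1229 = (28 + 2)*1229 = 30*1229 = 36870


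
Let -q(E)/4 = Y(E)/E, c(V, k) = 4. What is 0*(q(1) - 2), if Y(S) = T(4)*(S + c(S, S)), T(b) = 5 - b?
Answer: 0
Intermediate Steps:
Y(S) = 4 + S (Y(S) = (5 - 1*4)*(S + 4) = (5 - 4)*(4 + S) = 1*(4 + S) = 4 + S)
q(E) = -4*(4 + E)/E
0*(q(1) - 2) = 0*((-4 - 16/1) - 2) = 0*((-4 - 16*1) - 2) = 0*((-4 - 16) - 2) = 0*(-20 - 2) = 0*(-22) = 0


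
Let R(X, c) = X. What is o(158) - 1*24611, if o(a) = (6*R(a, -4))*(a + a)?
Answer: 274957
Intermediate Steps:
o(a) = 12*a² (o(a) = (6*a)*(a + a) = (6*a)*(2*a) = 12*a²)
o(158) - 1*24611 = 12*158² - 1*24611 = 12*24964 - 24611 = 299568 - 24611 = 274957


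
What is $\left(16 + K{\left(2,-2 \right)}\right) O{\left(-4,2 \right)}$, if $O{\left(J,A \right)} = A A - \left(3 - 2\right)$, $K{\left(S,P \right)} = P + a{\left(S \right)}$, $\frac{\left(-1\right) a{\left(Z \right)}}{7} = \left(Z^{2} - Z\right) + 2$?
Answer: $-42$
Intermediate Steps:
$a{\left(Z \right)} = -14 - 7 Z^{2} + 7 Z$ ($a{\left(Z \right)} = - 7 \left(\left(Z^{2} - Z\right) + 2\right) = - 7 \left(2 + Z^{2} - Z\right) = -14 - 7 Z^{2} + 7 Z$)
$K{\left(S,P \right)} = -14 + P - 7 S^{2} + 7 S$ ($K{\left(S,P \right)} = P - \left(14 - 7 S + 7 S^{2}\right) = -14 + P - 7 S^{2} + 7 S$)
$O{\left(J,A \right)} = -1 + A^{2}$ ($O{\left(J,A \right)} = A^{2} - 1 = -1 + A^{2}$)
$\left(16 + K{\left(2,-2 \right)}\right) O{\left(-4,2 \right)} = \left(16 - \left(2 + 28\right)\right) \left(-1 + 2^{2}\right) = \left(16 - 30\right) \left(-1 + 4\right) = \left(16 - 30\right) 3 = \left(-14\right) 3 = -42$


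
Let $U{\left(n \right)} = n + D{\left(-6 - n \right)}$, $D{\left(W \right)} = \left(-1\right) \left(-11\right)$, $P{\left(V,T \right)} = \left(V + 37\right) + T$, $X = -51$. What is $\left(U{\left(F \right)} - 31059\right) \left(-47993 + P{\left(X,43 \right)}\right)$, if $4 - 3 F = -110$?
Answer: $1487363640$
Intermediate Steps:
$F = 38$ ($F = \frac{4}{3} - - \frac{110}{3} = \frac{4}{3} + \frac{110}{3} = 38$)
$P{\left(V,T \right)} = 37 + T + V$ ($P{\left(V,T \right)} = \left(37 + V\right) + T = 37 + T + V$)
$D{\left(W \right)} = 11$
$U{\left(n \right)} = 11 + n$ ($U{\left(n \right)} = n + 11 = 11 + n$)
$\left(U{\left(F \right)} - 31059\right) \left(-47993 + P{\left(X,43 \right)}\right) = \left(\left(11 + 38\right) - 31059\right) \left(-47993 + \left(37 + 43 - 51\right)\right) = \left(49 - 31059\right) \left(-47993 + 29\right) = \left(-31010\right) \left(-47964\right) = 1487363640$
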